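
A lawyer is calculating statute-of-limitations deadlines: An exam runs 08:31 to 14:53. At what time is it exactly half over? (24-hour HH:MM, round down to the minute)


Start time: 08:31 = 511 minutes from midnight
End time: 14:53 = 893 minutes from midnight
Sum: 511 + 893 = 1404
Midpoint: 1404 / 2 = 702 minutes
Convert: 702 / 60 = 11 hours, 42 minutes
Result: 11:42

11:42


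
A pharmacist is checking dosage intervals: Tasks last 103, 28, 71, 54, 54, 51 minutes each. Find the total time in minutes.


Durations: 103, 28, 71, 54, 54, 51
Running sum: 103
+ 28 = 131
+ 71 = 202
+ 54 = 256
+ 54 = 310
+ 51 = 361
Total duration: 361 minutes
That is 6 hours and 1 minutes

361


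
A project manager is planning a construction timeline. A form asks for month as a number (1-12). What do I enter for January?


Calendar month order:
1. January <--
2. February
January is month number 1

1


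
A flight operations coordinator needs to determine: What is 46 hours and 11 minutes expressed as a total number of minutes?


Hours: 46
Minutes: 11
Convert hours to minutes: 46 x 60 = 2760
Add remaining minutes: 2760 + 11 = 2771

2771


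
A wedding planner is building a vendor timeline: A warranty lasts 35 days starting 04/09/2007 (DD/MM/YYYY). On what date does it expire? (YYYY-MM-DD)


Start: 2007-09-04
Adding 35 days
Days remaining in September: 26
After September: 9 days still to add
October 2007 has 31 days, need 9
Result: 2007-10-09

2007-10-09


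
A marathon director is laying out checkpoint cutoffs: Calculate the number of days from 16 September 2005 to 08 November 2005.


Start date: 2005-09-16
End date: 2005-11-08
Sep 2005: +15 days
Oct 2005: +31 days
Nov 2005: +7 days
Total: 53 days

53


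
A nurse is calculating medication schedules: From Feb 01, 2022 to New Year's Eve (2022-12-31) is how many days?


Start: February 01, 2022
End: December 31, 2022
Days left in February: 27
March: 31
April: 30
May: 31
June: 30
... plus remaining months
Sum of remaining months: 306
Total: 27 + 306 = 333

333


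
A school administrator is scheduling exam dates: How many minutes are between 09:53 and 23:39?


Start time: 09:53 = 593 minutes from midnight
End time: 23:39 = 1419 minutes from midnight
Difference: 1419 - 593 = 826 minutes
That is 13 hours and 46 minutes

826


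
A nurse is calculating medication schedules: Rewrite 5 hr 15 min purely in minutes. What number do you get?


Hours: 5
Extra minutes: 15
Minutes per hour: 60
Hours to minutes: 5 x 60 = 300
Total: 300 + 15 = 315

315


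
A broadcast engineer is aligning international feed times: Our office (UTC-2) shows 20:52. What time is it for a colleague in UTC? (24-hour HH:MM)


Local time: 20:52 at UTC-2 (offset -2h)
Target zone: UTC (offset 0h)
Difference: 0 - (-2) = 2 hours
Calculation: 20 + (2) = 22
Result: 22:52

22:52


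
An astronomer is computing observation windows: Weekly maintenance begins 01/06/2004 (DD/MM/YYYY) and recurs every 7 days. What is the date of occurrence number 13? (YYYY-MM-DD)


First occurrence: 2004-06-01 (occurrence 1)
Each occurrence is 7 days after the previous.
Occurrence 13 is 12 weeks after the first.
12 weeks = 84 days
2004-06-01 + 84 days = 2004-08-24

2004-08-24


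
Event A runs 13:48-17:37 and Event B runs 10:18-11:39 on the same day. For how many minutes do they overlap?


Interval A: [828, 1057] minutes from midnight
Interval B: [618, 699] minutes from midnight
Overlap start = max(828, 618) = 828
Overlap end = min(1057, 699) = 699
End <= start, so the intervals do not overlap: 0 minutes

0


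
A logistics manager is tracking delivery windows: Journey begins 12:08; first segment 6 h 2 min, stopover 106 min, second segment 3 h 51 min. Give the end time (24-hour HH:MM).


Depart: 12:08
Leg 1: +362 min -> 18:10
Layover: +106 min -> 19:56
Leg 2: +231 min -> 23:47
Total travel: 699 minutes = 11h 39m
Arrival: 23:47

23:47


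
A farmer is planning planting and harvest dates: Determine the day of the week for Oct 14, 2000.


Date: 2000-10-14
January 1, 2000 is a Saturday
Day of year: 288
Offset from Jan 1: 287 days
287 mod 7 = 0
Result: Saturday

Saturday


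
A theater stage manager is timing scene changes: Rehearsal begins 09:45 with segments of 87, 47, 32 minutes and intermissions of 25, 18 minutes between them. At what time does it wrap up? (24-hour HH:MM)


Start: 09:45 = 585 min from midnight
  after task 1 (87 min): 11:12
  after break (25 min): 11:37
  after task 2 (47 min): 12:24
  after break (18 min): 12:42
  after task 3 (32 min): 13:14
Total elapsed: 209 minutes
End time: 13:14

13:14


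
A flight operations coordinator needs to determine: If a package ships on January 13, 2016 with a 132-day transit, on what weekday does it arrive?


Start: 2016-01-13 (Wednesday)
Step 1 - find target date: add 132 days
  2016-01-13 + 132 days = 2016-05-24
Step 2 - day of week:
  132 mod 7 = 6
  Wednesday + 6 days -> Tuesday
Result: Tuesday (2016-05-24)

Tuesday


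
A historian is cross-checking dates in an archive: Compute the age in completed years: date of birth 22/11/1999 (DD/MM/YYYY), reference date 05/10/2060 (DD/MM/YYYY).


Birth: 1999-11-22
Reference: 2060-10-05
Year difference: 2060 - 1999 = 61
Has birthday (11-22) occurred by 10-05? No
Birthday not yet reached this year -> subtract 1
Age in full years: 60

60


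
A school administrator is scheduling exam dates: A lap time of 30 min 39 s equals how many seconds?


Minutes: 30
Seconds: 39
Convert minutes to seconds: 30 x 60 = 1800
Add remaining seconds: 1800 + 39 = 1839

1839


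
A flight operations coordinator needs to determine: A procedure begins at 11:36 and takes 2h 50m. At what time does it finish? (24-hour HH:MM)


Start time: 11:36
Adding: 2 hours 50 minutes
Minutes: 36 + 50 = 86
Minute overflow: 86 >= 60, so carry 1 hour, minutes = 26
Hours: 11 + 2 + 1 = 14
Result: 14:26

14:26


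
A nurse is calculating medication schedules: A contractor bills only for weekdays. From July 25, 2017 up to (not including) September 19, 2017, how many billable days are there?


Start: 2017-07-25 (Tuesday)
End (exclusive): 2017-09-19 (Tuesday)
Total calendar days: 56
Full weeks: 56 // 7 = 8 -> 40 weekdays
Remaining 0 days starting on Tuesday:
Total business days: 40 + 0 = 40

40


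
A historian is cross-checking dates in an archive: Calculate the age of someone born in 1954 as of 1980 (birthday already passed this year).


Birth year: 1954
Current year: 1980
Age = current year - birth year
Age = 1980 - 1954 = 26

26


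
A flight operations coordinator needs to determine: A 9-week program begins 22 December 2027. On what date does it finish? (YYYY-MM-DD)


Start: 2027-12-22
Weeks to add: 9
Convert to days: 9 x 7 = 63 days
Add 63 days to 2027-12-22
Result: 2028-02-23

2028-02-23


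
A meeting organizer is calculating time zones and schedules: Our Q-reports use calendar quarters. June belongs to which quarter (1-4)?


Month: June (month 6)
Q1: January-March (months 1-3)
Q2: April-June (months 4-6)
Q3: July-September (months 7-9)
Q4: October-December (months 10-12)
Month 6 falls in Q2

2


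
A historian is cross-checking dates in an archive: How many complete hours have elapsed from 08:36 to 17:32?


Start: 08:36
End: 17:32
Hour difference: 17 - 8 = 9 hours
Minute difference: 32 - 36 = -4 minutes
Total minutes: 536
Complete hours: 536 / 60 = 8 (remainder 56)

8


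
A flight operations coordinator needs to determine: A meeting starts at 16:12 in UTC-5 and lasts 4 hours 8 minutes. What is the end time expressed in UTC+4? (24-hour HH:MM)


Start: 16:12 in UTC-5
Step 1 - add duration:
  minutes: 12 + 8 = 20
  hours: 16 + 4 + 0 = 20
  end in UTC-5: 20:20
Step 2 - convert UTC-5 -> UTC+4:
  offset difference: 4 - (-5) = 9 hours
  20 + (9) = 29 -> mod 24 = 5
Result: 05:20 in UTC+4

05:20


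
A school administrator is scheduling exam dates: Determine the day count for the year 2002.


Year: 2002
Check leap year rules:
Divisible by 4? No
2002 is not a leap year
Days: 365

365


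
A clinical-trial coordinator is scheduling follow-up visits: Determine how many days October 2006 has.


Month: October
Year: 2006
October is a 31-day month
Total: 31 days

31


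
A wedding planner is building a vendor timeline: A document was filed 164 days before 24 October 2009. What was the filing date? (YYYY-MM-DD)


Start: 2009-10-24
Subtracting 164 days
Days already passed in October: 24
After going back through October: 140 more days to subtract
September 2009: 30 days, 110 remaining
August 2009: 31 days, 79 remaining
July 2009: 31 days, 48 remaining
June 2009: 30 days, 18 remaining
Result: 2009-05-13

2009-05-13


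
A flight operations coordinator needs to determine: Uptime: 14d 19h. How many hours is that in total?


Days: 14
Extra hours: 19
Hours per day: 24
Days to hours: 14 x 24 = 336
Total: 336 + 19 = 355

355


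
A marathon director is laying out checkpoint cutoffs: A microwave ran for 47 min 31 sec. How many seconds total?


Minutes: 47
Extra seconds: 31
Seconds per minute: 60
Minutes to seconds: 47 x 60 = 2820
Total: 2820 + 31 = 2851

2851


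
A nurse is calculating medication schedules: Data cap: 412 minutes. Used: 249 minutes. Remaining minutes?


Total budget: 412 minutes
Time used: 249 minutes
Remaining: 412 - 249 = 163 minutes
Percent used: 60.4%
Percent remaining: 39.6%

163


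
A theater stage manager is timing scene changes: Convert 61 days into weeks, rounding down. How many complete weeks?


Total days: 61
Days per week: 7
Division: 61 / 7 = 8 remainder 5
Complete weeks: 8
Remaining days: 5

8


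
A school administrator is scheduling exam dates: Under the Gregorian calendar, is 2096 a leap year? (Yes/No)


Year: 2096
Divisible by 4? 2096 / 4 = 524.0 -> Yes
Divisible by 100? 2096 / 100 = 20.96 -> No
Divisible by 4 but not 100, so it IS a leap year

Yes


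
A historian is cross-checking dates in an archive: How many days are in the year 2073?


Year: 2073
Check leap year rules:
Divisible by 4? No
2073 is not a leap year
Days: 365

365


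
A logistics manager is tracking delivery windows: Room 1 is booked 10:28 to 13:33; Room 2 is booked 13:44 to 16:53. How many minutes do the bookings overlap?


Interval A: [628, 813] minutes from midnight
Interval B: [824, 1013] minutes from midnight
Overlap start = max(628, 824) = 824
Overlap end = min(813, 1013) = 813
End <= start, so the intervals do not overlap: 0 minutes

0


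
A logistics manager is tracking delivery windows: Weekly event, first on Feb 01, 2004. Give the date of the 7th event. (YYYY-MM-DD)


First occurrence: 2004-02-01 (occurrence 1)
Each occurrence is 7 days after the previous.
Occurrence 7 is 6 weeks after the first.
6 weeks = 42 days
2004-02-01 + 42 days = 2004-03-14

2004-03-14


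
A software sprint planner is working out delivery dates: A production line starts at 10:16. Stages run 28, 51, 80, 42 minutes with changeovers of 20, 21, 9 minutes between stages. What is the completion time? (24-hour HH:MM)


Start: 10:16 = 616 min from midnight
  after task 1 (28 min): 10:44
  after break (20 min): 11:04
  after task 2 (51 min): 11:55
  after break (21 min): 12:16
  after task 3 (80 min): 13:36
  after break (9 min): 13:45
  after task 4 (42 min): 14:27
Total elapsed: 251 minutes
End time: 14:27

14:27


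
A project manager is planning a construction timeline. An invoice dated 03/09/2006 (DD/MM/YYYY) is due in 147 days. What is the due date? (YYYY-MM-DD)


Start: 2006-09-03
Adding 147 days
Days remaining in September: 27
After September: 120 days still to add
October 2006: 31 days, 89 remaining
November 2006: 30 days, 59 remaining
December 2006: 31 days, 28 remaining
January 2007 has 31 days, need 28
Result: 2007-01-28

2007-01-28


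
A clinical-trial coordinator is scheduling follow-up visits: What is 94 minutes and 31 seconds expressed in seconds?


Minutes: 94
Extra seconds: 31
Seconds per minute: 60
Minutes to seconds: 94 x 60 = 5640
Total: 5640 + 31 = 5671

5671


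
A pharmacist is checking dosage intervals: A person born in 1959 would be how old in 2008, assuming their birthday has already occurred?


Birth year: 1959
Current year: 2008
Age = current year - birth year
Age = 2008 - 1959 = 49

49


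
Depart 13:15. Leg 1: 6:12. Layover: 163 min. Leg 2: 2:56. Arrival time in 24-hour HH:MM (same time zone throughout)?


Depart: 13:15
Leg 1: +372 min -> 19:27
Layover: +163 min -> 22:10
Leg 2: +176 min -> 01:06
Total travel: 711 minutes = 11h 51m
Arrival: 01:06

01:06


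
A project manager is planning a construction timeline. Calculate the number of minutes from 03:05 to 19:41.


Start time: 03:05 = 185 minutes from midnight
End time: 19:41 = 1181 minutes from midnight
Difference: 1181 - 185 = 996 minutes
That is 16 hours and 36 minutes

996


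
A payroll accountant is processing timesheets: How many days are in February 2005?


Month: February
Year: 2005
2005 is not a leap year
February has 28 days
Total: 28 days

28


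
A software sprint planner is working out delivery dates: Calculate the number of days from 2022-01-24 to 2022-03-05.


Start date: 2022-01-24
End date: 2022-03-05
Jan 2022: +8 days
Feb 2022: +28 days
Mar 2022: +4 days
Total: 40 days

40


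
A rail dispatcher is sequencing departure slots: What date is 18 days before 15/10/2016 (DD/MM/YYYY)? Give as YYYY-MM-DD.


Start: 2016-10-15
Subtracting 18 days
Days already passed in October: 15
After going back through October: 3 more days to subtract
September 2016 has 30 days, need 3
Result: 2016-09-27

2016-09-27


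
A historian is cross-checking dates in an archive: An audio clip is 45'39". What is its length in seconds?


Minutes: 45
Seconds: 39
Convert minutes to seconds: 45 x 60 = 2700
Add remaining seconds: 2700 + 39 = 2739

2739


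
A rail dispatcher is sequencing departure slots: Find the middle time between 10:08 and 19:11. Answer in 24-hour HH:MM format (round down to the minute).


Start time: 10:08 = 608 minutes from midnight
End time: 19:11 = 1151 minutes from midnight
Sum: 608 + 1151 = 1759
Midpoint: 1759 / 2 = 879 minutes
Convert: 879 / 60 = 14 hours, 39 minutes
Result: 14:39

14:39


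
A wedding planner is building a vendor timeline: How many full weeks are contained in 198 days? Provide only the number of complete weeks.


Total days: 198
Days per week: 7
Division: 198 / 7 = 28 remainder 2
Complete weeks: 28
Remaining days: 2

28


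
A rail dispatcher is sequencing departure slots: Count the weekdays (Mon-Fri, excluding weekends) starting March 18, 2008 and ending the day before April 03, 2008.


Start: 2008-03-18 (Tuesday)
End (exclusive): 2008-04-03 (Thursday)
Total calendar days: 16
Full weeks: 16 // 7 = 2 -> 10 weekdays
Remaining 2 days starting on Tuesday:
  Tue(w), Wed(w) -> 2 weekdays
Total business days: 10 + 2 = 12

12


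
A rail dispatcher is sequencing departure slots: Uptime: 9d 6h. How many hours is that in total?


Days: 9
Extra hours: 6
Hours per day: 24
Days to hours: 9 x 24 = 216
Total: 216 + 6 = 222

222


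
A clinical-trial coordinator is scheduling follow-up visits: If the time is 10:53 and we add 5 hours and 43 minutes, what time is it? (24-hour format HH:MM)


Start time: 10:53
Adding: 5 hours 43 minutes
Minutes: 53 + 43 = 96
Minute overflow: 96 >= 60, so carry 1 hour, minutes = 36
Hours: 10 + 5 + 1 = 16
Result: 16:36

16:36


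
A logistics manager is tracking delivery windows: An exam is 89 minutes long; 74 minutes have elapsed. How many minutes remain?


Total budget: 89 minutes
Time used: 74 minutes
Remaining: 89 - 74 = 15 minutes
Percent used: 83.1%
Percent remaining: 16.9%

15


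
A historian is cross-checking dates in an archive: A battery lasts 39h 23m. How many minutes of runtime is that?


Hours: 39
Extra minutes: 23
Minutes per hour: 60
Hours to minutes: 39 x 60 = 2340
Total: 2340 + 23 = 2363

2363


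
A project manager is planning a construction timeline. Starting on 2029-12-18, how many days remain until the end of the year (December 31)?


Start: December 18, 2029
End: December 31, 2029
Days left in December: 13
Total: 13 days

13


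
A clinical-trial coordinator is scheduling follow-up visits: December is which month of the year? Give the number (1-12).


Calendar month order:
11. November
12. December <--
December is month number 12

12


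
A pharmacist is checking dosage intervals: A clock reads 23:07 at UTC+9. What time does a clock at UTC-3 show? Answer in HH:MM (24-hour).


Local time: 23:07 at UTC+9 (offset 9h)
Target zone: UTC-3 (offset -3h)
Difference: -3 - (9) = -12 hours
Calculation: 23 + (-12) = 11
Result: 11:07

11:07


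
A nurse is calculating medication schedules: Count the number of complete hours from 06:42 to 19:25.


Start: 06:42
End: 19:25
Hour difference: 19 - 6 = 13 hours
Minute difference: 25 - 42 = -17 minutes
Total minutes: 763
Complete hours: 763 / 60 = 12 (remainder 43)

12


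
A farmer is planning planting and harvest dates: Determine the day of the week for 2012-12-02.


Date: 2012-12-02
January 1, 2012 is a Sunday
Day of year: 337
Offset from Jan 1: 336 days
336 mod 7 = 0
Result: Sunday

Sunday


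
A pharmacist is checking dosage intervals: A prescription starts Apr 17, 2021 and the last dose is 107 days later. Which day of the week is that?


Start: 2021-04-17 (Saturday)
Step 1 - find target date: add 107 days
  2021-04-17 + 107 days = 2021-08-02
Step 2 - day of week:
  107 mod 7 = 2
  Saturday + 2 days -> Monday
Result: Monday (2021-08-02)

Monday


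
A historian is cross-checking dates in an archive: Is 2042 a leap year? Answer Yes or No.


Year: 2042
Divisible by 4? 2042 / 4 = 510.5 -> No
Not divisible by 4, so NOT a leap year

No


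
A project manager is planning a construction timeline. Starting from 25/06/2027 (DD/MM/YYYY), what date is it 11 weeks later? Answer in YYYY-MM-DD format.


Start: 2027-06-25
Weeks to add: 11
Convert to days: 11 x 7 = 77 days
Add 77 days to 2027-06-25
Result: 2027-09-10

2027-09-10


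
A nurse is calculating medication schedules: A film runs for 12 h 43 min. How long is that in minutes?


Hours: 12
Minutes: 43
Convert hours to minutes: 12 x 60 = 720
Add remaining minutes: 720 + 43 = 763

763


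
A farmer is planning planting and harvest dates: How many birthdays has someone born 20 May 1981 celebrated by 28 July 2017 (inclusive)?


Birth: 1981-05-20
Reference: 2017-07-28
Year difference: 2017 - 1981 = 36
Has birthday (05-20) occurred by 07-28? Yes
Age in full years: 36

36


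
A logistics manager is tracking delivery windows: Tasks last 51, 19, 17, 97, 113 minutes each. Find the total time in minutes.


Durations: 51, 19, 17, 97, 113
Running sum: 51
+ 19 = 70
+ 17 = 87
+ 97 = 184
+ 113 = 297
Total duration: 297 minutes
That is 4 hours and 57 minutes

297


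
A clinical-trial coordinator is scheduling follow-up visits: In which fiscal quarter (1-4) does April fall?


Month: April (month 4)
Q1: January-March (months 1-3)
Q2: April-June (months 4-6)
Q3: July-September (months 7-9)
Q4: October-December (months 10-12)
Month 4 falls in Q2

2


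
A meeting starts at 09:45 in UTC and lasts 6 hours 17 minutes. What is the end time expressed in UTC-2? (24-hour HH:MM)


Start: 09:45 in UTC
Step 1 - add duration:
  minutes: 45 + 17 = 62 (carry 1h)
  hours: 9 + 6 + 1 = 16
  end in UTC: 16:02
Step 2 - convert UTC -> UTC-2:
  offset difference: -2 - (0) = -2 hours
  16 + (-2) = 14 -> mod 24 = 14
Result: 14:02 in UTC-2

14:02


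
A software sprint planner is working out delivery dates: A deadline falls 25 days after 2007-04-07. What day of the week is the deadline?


Start: 2007-04-07 (Saturday)
Step 1 - find target date: add 25 days
  2007-04-07 + 25 days = 2007-05-02
Step 2 - day of week:
  25 mod 7 = 4
  Saturday + 4 days -> Wednesday
Result: Wednesday (2007-05-02)

Wednesday


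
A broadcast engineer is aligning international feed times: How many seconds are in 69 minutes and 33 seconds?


Minutes: 69
Extra seconds: 33
Seconds per minute: 60
Minutes to seconds: 69 x 60 = 4140
Total: 4140 + 33 = 4173

4173


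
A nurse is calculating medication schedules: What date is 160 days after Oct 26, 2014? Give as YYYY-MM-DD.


Start: 2014-10-26
Adding 160 days
Days remaining in October: 5
After October: 155 days still to add
November 2014: 30 days, 125 remaining
December 2014: 31 days, 94 remaining
January 2015: 31 days, 63 remaining
February 2015: 28 days, 35 remaining
Result: 2015-04-04

2015-04-04


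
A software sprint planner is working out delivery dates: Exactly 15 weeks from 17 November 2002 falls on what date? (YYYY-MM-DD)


Start: 2002-11-17
Weeks to add: 15
Convert to days: 15 x 7 = 105 days
Add 105 days to 2002-11-17
Result: 2003-03-02

2003-03-02


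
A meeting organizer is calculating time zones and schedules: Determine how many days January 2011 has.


Month: January
Year: 2011
January is a 31-day month
Total: 31 days

31


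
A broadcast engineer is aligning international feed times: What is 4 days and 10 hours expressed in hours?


Days: 4
Extra hours: 10
Hours per day: 24
Days to hours: 4 x 24 = 96
Total: 96 + 10 = 106

106


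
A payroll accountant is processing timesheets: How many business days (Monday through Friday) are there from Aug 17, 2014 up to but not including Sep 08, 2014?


Start: 2014-08-17 (Sunday)
End (exclusive): 2014-09-08 (Monday)
Total calendar days: 22
Full weeks: 22 // 7 = 3 -> 15 weekdays
Remaining 1 days starting on Sunday:
  Sun(-) -> 0 weekdays
Total business days: 15 + 0 = 15

15


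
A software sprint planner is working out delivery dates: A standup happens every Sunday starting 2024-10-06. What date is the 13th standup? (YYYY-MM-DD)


First occurrence: 2024-10-06 (occurrence 1)
Each occurrence is 7 days after the previous.
Occurrence 13 is 12 weeks after the first.
12 weeks = 84 days
2024-10-06 + 84 days = 2024-12-29

2024-12-29


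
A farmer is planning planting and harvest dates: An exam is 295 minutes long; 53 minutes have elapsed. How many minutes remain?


Total budget: 295 minutes
Time used: 53 minutes
Remaining: 295 - 53 = 242 minutes
Percent used: 18.0%
Percent remaining: 82.0%

242


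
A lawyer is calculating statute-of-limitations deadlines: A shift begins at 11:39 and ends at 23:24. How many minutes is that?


Start time: 11:39 = 699 minutes from midnight
End time: 23:24 = 1404 minutes from midnight
Difference: 1404 - 699 = 705 minutes
That is 11 hours and 45 minutes

705


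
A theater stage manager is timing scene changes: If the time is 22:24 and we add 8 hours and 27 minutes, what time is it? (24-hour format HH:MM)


Start time: 22:24
Adding: 8 hours 27 minutes
Minutes: 24 + 27 = 51
Hours: 22 + 8 + 0 = 30
Hour wraparound: 30 mod 24 = 6
Result: 06:51

06:51


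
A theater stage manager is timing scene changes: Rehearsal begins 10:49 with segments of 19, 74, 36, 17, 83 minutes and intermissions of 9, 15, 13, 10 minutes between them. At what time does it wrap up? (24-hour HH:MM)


Start: 10:49 = 649 min from midnight
  after task 1 (19 min): 11:08
  after break (9 min): 11:17
  after task 2 (74 min): 12:31
  after break (15 min): 12:46
  after task 3 (36 min): 13:22
  after break (13 min): 13:35
  after task 4 (17 min): 13:52
  after break (10 min): 14:02
  after task 5 (83 min): 15:25
Total elapsed: 276 minutes
End time: 15:25

15:25


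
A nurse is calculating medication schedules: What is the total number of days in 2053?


Year: 2053
Check leap year rules:
Divisible by 4? No
2053 is not a leap year
Days: 365

365


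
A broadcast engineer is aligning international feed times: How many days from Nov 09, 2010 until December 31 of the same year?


Start: November 09, 2010
End: December 31, 2010
Days left in November: 21
December: 31
Sum of remaining months: 31
Total: 21 + 31 = 52

52


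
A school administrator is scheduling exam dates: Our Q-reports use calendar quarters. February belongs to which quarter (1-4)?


Month: February (month 2)
Q1: January-March (months 1-3)
Q2: April-June (months 4-6)
Q3: July-September (months 7-9)
Q4: October-December (months 10-12)
Month 2 falls in Q1

1


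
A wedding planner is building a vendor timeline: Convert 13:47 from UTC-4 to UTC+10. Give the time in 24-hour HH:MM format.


Local time: 13:47 at UTC-4 (offset -4h)
Target zone: UTC+10 (offset 10h)
Difference: 10 - (-4) = 14 hours
Calculation: 13 + (14) = 27
Wraparound: (27) mod 24 = 3
Result: 03:47

03:47


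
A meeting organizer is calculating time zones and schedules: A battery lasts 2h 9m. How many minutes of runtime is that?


Hours: 2
Extra minutes: 9
Minutes per hour: 60
Hours to minutes: 2 x 60 = 120
Total: 120 + 9 = 129

129


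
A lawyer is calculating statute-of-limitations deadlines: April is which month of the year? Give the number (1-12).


Calendar month order:
3. March
4. April <--
5. May
April is month number 4

4


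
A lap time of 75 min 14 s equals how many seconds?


Minutes: 75
Seconds: 14
Convert minutes to seconds: 75 x 60 = 4500
Add remaining seconds: 4500 + 14 = 4514

4514


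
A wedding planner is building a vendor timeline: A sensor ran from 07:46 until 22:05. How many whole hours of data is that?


Start: 07:46
End: 22:05
Hour difference: 22 - 7 = 15 hours
Minute difference: 5 - 46 = -41 minutes
Total minutes: 859
Complete hours: 859 / 60 = 14 (remainder 19)

14


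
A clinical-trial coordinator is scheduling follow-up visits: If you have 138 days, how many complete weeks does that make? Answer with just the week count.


Total days: 138
Days per week: 7
Division: 138 / 7 = 19 remainder 5
Complete weeks: 19
Remaining days: 5

19


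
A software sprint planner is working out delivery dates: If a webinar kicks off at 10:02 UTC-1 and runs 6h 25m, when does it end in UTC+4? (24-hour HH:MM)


Start: 10:02 in UTC-1
Step 1 - add duration:
  minutes: 2 + 25 = 27
  hours: 10 + 6 + 0 = 16
  end in UTC-1: 16:27
Step 2 - convert UTC-1 -> UTC+4:
  offset difference: 4 - (-1) = 5 hours
  16 + (5) = 21 -> mod 24 = 21
Result: 21:27 in UTC+4

21:27


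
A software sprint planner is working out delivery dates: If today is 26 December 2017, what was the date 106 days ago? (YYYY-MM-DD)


Start: 2017-12-26
Subtracting 106 days
Days already passed in December: 26
After going back through December: 80 more days to subtract
November 2017: 30 days, 50 remaining
October 2017: 31 days, 19 remaining
September 2017 has 30 days, need 19
Result: 2017-09-11

2017-09-11


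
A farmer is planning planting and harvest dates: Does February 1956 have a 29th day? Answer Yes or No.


Year: 1956
Divisible by 4? 1956 / 4 = 489.0 -> Yes
Divisible by 100? 1956 / 100 = 19.56 -> No
Divisible by 4 but not 100, so it IS a leap year

Yes


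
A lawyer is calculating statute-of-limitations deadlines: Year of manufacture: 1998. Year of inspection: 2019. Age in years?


Birth year: 1998
Current year: 2019
Age = current year - birth year
Age = 2019 - 1998 = 21

21


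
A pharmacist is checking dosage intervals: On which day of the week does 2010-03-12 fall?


Date: 2010-03-12
January 1, 2010 is a Friday
Day of year: 71
Offset from Jan 1: 70 days
70 mod 7 = 0
Result: Friday

Friday


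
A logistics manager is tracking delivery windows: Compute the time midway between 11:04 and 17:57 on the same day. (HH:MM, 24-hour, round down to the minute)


Start time: 11:04 = 664 minutes from midnight
End time: 17:57 = 1077 minutes from midnight
Sum: 664 + 1077 = 1741
Midpoint: 1741 / 2 = 870 minutes
Convert: 870 / 60 = 14 hours, 30 minutes
Result: 14:30

14:30


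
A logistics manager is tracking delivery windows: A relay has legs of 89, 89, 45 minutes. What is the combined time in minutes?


Durations: 89, 89, 45
Running sum: 89
+ 89 = 178
+ 45 = 223
Total duration: 223 minutes
That is 3 hours and 43 minutes

223


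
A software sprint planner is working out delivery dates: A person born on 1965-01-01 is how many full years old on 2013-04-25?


Birth: 1965-01-01
Reference: 2013-04-25
Year difference: 2013 - 1965 = 48
Has birthday (01-01) occurred by 04-25? Yes
Age in full years: 48

48


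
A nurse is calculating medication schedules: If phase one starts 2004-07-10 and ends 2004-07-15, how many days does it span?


Start date: 2004-07-10
End date: 2004-07-15
Jul 2004: +5 days
Total: 5 days

5


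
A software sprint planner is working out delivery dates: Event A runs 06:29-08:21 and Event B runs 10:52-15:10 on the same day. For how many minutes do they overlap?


Interval A: [389, 501] minutes from midnight
Interval B: [652, 910] minutes from midnight
Overlap start = max(389, 652) = 652
Overlap end = min(501, 910) = 501
End <= start, so the intervals do not overlap: 0 minutes

0


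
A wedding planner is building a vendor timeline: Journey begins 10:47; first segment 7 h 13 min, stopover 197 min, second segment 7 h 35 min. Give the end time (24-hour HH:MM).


Depart: 10:47
Leg 1: +433 min -> 18:00
Layover: +197 min -> 21:17
Leg 2: +455 min -> 04:52
Total travel: 1085 minutes = 18h 5m
Arrival: 04:52

04:52


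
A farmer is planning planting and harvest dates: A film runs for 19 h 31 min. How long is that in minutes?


Hours: 19
Minutes: 31
Convert hours to minutes: 19 x 60 = 1140
Add remaining minutes: 1140 + 31 = 1171

1171


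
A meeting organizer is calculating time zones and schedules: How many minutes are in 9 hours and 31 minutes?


Hours: 9
Minutes: 31
Convert hours to minutes: 9 x 60 = 540
Add remaining minutes: 540 + 31 = 571

571


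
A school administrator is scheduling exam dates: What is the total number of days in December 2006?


Month: December
Year: 2006
December is a 31-day month
Total: 31 days

31


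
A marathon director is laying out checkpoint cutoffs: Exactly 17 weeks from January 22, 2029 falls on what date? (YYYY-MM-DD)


Start: 2029-01-22
Weeks to add: 17
Convert to days: 17 x 7 = 119 days
Add 119 days to 2029-01-22
Result: 2029-05-21

2029-05-21


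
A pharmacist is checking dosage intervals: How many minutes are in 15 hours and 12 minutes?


Hours: 15
Extra minutes: 12
Minutes per hour: 60
Hours to minutes: 15 x 60 = 900
Total: 900 + 12 = 912

912


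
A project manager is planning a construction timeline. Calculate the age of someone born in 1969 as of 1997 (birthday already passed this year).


Birth year: 1969
Current year: 1997
Age = current year - birth year
Age = 1997 - 1969 = 28

28


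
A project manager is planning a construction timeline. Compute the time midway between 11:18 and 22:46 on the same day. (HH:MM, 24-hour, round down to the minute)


Start time: 11:18 = 678 minutes from midnight
End time: 22:46 = 1366 minutes from midnight
Sum: 678 + 1366 = 2044
Midpoint: 2044 / 2 = 1022 minutes
Convert: 1022 / 60 = 17 hours, 2 minutes
Result: 17:02

17:02


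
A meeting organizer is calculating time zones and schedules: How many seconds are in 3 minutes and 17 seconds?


Minutes: 3
Extra seconds: 17
Seconds per minute: 60
Minutes to seconds: 3 x 60 = 180
Total: 180 + 17 = 197

197


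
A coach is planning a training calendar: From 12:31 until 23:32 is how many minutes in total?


Start time: 12:31 = 751 minutes from midnight
End time: 23:32 = 1412 minutes from midnight
Difference: 1412 - 751 = 661 minutes
That is 11 hours and 1 minutes

661


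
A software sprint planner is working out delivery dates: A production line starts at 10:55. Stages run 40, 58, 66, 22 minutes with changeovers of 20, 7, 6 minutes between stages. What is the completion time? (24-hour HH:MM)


Start: 10:55 = 655 min from midnight
  after task 1 (40 min): 11:35
  after break (20 min): 11:55
  after task 2 (58 min): 12:53
  after break (7 min): 13:00
  after task 3 (66 min): 14:06
  after break (6 min): 14:12
  after task 4 (22 min): 14:34
Total elapsed: 219 minutes
End time: 14:34

14:34


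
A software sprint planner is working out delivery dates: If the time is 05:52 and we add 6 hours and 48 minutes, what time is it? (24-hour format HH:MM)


Start time: 05:52
Adding: 6 hours 48 minutes
Minutes: 52 + 48 = 100
Minute overflow: 100 >= 60, so carry 1 hour, minutes = 40
Hours: 5 + 6 + 1 = 12
Result: 12:40

12:40


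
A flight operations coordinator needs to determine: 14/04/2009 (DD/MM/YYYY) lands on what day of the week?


Date: 2009-04-14
January 1, 2009 is a Thursday
Day of year: 104
Offset from Jan 1: 103 days
103 mod 7 = 5
Result: Tuesday

Tuesday


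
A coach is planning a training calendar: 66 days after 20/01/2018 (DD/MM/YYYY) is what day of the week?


Start: 2018-01-20 (Saturday)
Step 1 - find target date: add 66 days
  2018-01-20 + 66 days = 2018-03-27
Step 2 - day of week:
  66 mod 7 = 3
  Saturday + 3 days -> Tuesday
Result: Tuesday (2018-03-27)

Tuesday


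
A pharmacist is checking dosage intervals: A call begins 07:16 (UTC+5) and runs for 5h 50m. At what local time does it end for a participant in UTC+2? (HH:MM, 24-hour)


Start: 07:16 in UTC+5
Step 1 - add duration:
  minutes: 16 + 50 = 66 (carry 1h)
  hours: 7 + 5 + 1 = 13
  end in UTC+5: 13:06
Step 2 - convert UTC+5 -> UTC+2:
  offset difference: 2 - (5) = -3 hours
  13 + (-3) = 10 -> mod 24 = 10
Result: 10:06 in UTC+2

10:06


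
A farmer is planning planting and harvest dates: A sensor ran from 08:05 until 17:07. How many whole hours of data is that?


Start: 08:05
End: 17:07
Hour difference: 17 - 8 = 9 hours
Minute difference: 7 - 5 = 2 minutes
Total minutes: 542
Complete hours: 542 / 60 = 9 (remainder 2)

9


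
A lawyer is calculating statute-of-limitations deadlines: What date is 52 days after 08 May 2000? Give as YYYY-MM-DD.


Start: 2000-05-08
Adding 52 days
Days remaining in May: 23
After May: 29 days still to add
June 2000 has 30 days, need 29
Result: 2000-06-29

2000-06-29


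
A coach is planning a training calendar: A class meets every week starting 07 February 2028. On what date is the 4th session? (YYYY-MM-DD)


First occurrence: 2028-02-07 (occurrence 1)
Each occurrence is 7 days after the previous.
Occurrence 4 is 3 weeks after the first.
3 weeks = 21 days
2028-02-07 + 21 days = 2028-02-28

2028-02-28


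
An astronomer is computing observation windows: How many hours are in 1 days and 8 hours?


Days: 1
Extra hours: 8
Hours per day: 24
Days to hours: 1 x 24 = 24
Total: 24 + 8 = 32

32


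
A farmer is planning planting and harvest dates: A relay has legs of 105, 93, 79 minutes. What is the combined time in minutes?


Durations: 105, 93, 79
Running sum: 105
+ 93 = 198
+ 79 = 277
Total duration: 277 minutes
That is 4 hours and 37 minutes

277


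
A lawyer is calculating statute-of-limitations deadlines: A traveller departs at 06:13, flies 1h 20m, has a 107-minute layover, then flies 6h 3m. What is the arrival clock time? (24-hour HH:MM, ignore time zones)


Depart: 06:13
Leg 1: +80 min -> 07:33
Layover: +107 min -> 09:20
Leg 2: +363 min -> 15:23
Total travel: 550 minutes = 9h 10m
Arrival: 15:23

15:23


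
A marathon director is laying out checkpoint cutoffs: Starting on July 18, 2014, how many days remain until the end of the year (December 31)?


Start: July 18, 2014
End: December 31, 2014
Days left in July: 13
August: 31
September: 30
October: 31
November: 30
... plus remaining months
Sum of remaining months: 153
Total: 13 + 153 = 166

166


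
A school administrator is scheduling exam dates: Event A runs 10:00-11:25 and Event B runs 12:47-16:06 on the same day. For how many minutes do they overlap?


Interval A: [600, 685] minutes from midnight
Interval B: [767, 966] minutes from midnight
Overlap start = max(600, 767) = 767
Overlap end = min(685, 966) = 685
End <= start, so the intervals do not overlap: 0 minutes

0


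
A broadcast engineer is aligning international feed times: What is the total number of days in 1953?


Year: 1953
Check leap year rules:
Divisible by 4? No
1953 is not a leap year
Days: 365

365


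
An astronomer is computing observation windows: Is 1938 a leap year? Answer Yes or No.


Year: 1938
Divisible by 4? 1938 / 4 = 484.5 -> No
Not divisible by 4, so NOT a leap year

No


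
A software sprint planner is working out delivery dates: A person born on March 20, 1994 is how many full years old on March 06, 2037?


Birth: 1994-03-20
Reference: 2037-03-06
Year difference: 2037 - 1994 = 43
Has birthday (03-20) occurred by 03-06? No
Birthday not yet reached this year -> subtract 1
Age in full years: 42

42


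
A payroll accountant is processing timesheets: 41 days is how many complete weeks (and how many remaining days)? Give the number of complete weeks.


Total days: 41
Days per week: 7
Division: 41 / 7 = 5 remainder 6
Complete weeks: 5
Remaining days: 6

5


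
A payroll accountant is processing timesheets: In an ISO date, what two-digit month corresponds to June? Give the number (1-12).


Calendar month order:
5. May
6. June <--
7. July
June is month number 6

6


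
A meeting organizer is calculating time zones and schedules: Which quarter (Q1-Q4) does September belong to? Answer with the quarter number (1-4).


Month: September (month 9)
Q1: January-March (months 1-3)
Q2: April-June (months 4-6)
Q3: July-September (months 7-9)
Q4: October-December (months 10-12)
Month 9 falls in Q3

3


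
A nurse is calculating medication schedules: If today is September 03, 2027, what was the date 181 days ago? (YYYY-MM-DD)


Start: 2027-09-03
Subtracting 181 days
Days already passed in September: 3
After going back through September: 178 more days to subtract
August 2027: 31 days, 147 remaining
July 2027: 31 days, 116 remaining
June 2027: 30 days, 86 remaining
May 2027: 31 days, 55 remaining
Result: 2027-03-06

2027-03-06


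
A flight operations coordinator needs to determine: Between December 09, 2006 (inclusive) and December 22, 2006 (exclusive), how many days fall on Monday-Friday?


Start: 2006-12-09 (Saturday)
End (exclusive): 2006-12-22 (Friday)
Total calendar days: 13
Full weeks: 13 // 7 = 1 -> 5 weekdays
Remaining 6 days starting on Saturday:
  Sat(-), Sun(-), Mon(w), Tue(w), Wed(w), Thu(w) -> 4 weekdays
Total business days: 5 + 4 = 9

9


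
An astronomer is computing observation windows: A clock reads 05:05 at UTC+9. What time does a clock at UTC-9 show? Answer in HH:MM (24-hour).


Local time: 05:05 at UTC+9 (offset 9h)
Target zone: UTC-9 (offset -9h)
Difference: -9 - (9) = -18 hours
Calculation: 5 + (-18) = -13
Wraparound: (-13) mod 24 = 11
Result: 11:05

11:05


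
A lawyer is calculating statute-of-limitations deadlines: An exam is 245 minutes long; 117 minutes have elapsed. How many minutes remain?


Total budget: 245 minutes
Time used: 117 minutes
Remaining: 245 - 117 = 128 minutes
Percent used: 47.8%
Percent remaining: 52.2%

128


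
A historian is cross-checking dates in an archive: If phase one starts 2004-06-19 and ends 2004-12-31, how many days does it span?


Start date: 2004-06-19
End date: 2004-12-31
Jun 2004: +12 days
Jul 2004: +31 days
Aug 2004: +31 days
... (4 more months)
Total: 195 days

195


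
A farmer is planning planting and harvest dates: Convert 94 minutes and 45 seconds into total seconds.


Minutes: 94
Seconds: 45
Convert minutes to seconds: 94 x 60 = 5640
Add remaining seconds: 5640 + 45 = 5685

5685


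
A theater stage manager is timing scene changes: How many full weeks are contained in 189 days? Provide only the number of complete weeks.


Total days: 189
Days per week: 7
Division: 189 / 7 = 27 remainder 0
Complete weeks: 27
Remaining days: 0

27


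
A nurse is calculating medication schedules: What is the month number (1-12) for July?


Calendar month order:
6. June
7. July <--
8. August
July is month number 7

7


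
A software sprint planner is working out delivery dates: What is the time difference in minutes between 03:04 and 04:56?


Start time: 03:04 = 184 minutes from midnight
End time: 04:56 = 296 minutes from midnight
Difference: 296 - 184 = 112 minutes
That is 1 hours and 52 minutes

112
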